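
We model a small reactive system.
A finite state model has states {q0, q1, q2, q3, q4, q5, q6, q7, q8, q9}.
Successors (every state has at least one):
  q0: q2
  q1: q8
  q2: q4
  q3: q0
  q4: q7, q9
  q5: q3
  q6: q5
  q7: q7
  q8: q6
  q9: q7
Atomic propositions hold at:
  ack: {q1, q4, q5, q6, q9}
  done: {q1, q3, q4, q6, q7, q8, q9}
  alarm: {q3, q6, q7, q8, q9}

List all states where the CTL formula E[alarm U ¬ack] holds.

Sat(¬ack) = {q0, q2, q3, q7, q8}
E[alarm U ¬ack]: least fixpoint, start Z0 = Sat(¬ack) = {q0, q2, q3, q7, q8}, add states in Sat(alarm) with some successor in Z. Z1 = {q0, q2, q3, q7, q8, q9}; fixed.
Sat(E[alarm U ¬ack]) = {q0, q2, q3, q7, q8, q9}

{q0, q2, q3, q7, q8, q9}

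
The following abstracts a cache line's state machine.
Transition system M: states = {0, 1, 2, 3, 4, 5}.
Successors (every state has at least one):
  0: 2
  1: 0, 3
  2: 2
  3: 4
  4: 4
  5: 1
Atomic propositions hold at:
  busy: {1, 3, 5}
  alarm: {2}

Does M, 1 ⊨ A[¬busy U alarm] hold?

Sat(¬busy) = {0, 2, 4}
A[¬busy U alarm]: least fixpoint, start Z0 = Sat(alarm) = {2}, add states in Sat(¬busy) with every successor in Z. Z1 = {0, 2}; fixed.
Sat(A[¬busy U alarm]) = {0, 2}
1 ∉ Sat(A[¬busy U alarm]) = {0, 2}, so the formula does not hold at 1.

No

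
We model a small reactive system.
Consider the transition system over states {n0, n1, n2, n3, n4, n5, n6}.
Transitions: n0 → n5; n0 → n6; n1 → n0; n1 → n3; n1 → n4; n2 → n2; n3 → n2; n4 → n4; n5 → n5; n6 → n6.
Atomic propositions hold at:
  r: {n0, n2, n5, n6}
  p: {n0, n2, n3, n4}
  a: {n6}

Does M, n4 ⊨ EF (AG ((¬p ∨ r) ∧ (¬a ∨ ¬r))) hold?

No

Sat(¬p) = {n1, n5, n6}
Sat(¬p ∨ r) = {n0, n1, n2, n5, n6}
Sat(¬a) = {n0, n1, n2, n3, n4, n5}
Sat(¬r) = {n1, n3, n4}
Sat(¬a ∨ ¬r) = {n0, n1, n2, n3, n4, n5}
Sat((¬p ∨ r) ∧ (¬a ∨ ¬r)) = {n0, n1, n2, n5}
AG ((¬p ∨ r) ∧ (¬a ∨ ¬r)): greatest fixpoint, start Z0 = {n0, n1, n2, n5}, keep only states in Sat with every successor in Z. Z1 = {n2, n5}; fixed.
Sat(AG ((¬p ∨ r) ∧ (¬a ∨ ¬r))) = {n2, n5}
EF (AG ((¬p ∨ r) ∧ (¬a ∨ ¬r))): least fixpoint, start Z0 = {n2, n5}, add states with some successor in Z. Z1 = {n0, n2, n3, n5}; Z2 = {n0, n1, n2, n3, n5}; fixed.
Sat(EF (AG ((¬p ∨ r) ∧ (¬a ∨ ¬r)))) = {n0, n1, n2, n3, n5}
n4 ∉ Sat(EF (AG ((¬p ∨ r) ∧ (¬a ∨ ¬r)))) = {n0, n1, n2, n3, n5}, so the formula does not hold at n4.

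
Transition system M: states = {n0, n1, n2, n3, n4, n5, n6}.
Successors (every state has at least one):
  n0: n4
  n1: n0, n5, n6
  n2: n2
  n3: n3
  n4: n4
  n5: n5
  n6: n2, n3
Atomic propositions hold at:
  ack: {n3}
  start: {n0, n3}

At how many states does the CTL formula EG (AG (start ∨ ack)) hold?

1

Sat(start ∨ ack) = {n0, n3}
AG (start ∨ ack): greatest fixpoint, start Z0 = {n0, n3}, keep only states in Sat with every successor in Z. Z1 = {n3}; fixed.
Sat(AG (start ∨ ack)) = {n3}
EG (AG (start ∨ ack)): greatest fixpoint, start Z0 = {n3}, keep only states in Sat with some successor in Z. Already a fixed point.
Sat(EG (AG (start ∨ ack))) = {n3}
|Sat(EG (AG (start ∨ ack)))| = |{n3}| = 1.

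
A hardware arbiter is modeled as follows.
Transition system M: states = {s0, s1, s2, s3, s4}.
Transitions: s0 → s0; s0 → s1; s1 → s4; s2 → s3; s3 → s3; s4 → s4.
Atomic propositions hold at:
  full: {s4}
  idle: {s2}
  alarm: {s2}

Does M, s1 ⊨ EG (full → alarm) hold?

Sat(full → alarm) = {s0, s1, s2, s3}
EG (full → alarm): greatest fixpoint, start Z0 = {s0, s1, s2, s3}, keep only states in Sat with some successor in Z. Z1 = {s0, s2, s3}; fixed.
Sat(EG (full → alarm)) = {s0, s2, s3}
s1 ∉ Sat(EG (full → alarm)) = {s0, s2, s3}, so the formula does not hold at s1.

No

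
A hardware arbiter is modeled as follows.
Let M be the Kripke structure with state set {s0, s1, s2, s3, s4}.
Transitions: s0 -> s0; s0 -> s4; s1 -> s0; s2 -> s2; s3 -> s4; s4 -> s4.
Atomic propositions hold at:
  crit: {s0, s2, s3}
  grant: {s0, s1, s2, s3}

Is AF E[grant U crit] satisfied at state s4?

No

E[grant U crit]: least fixpoint, start Z0 = Sat(crit) = {s0, s2, s3}, add states in Sat(grant) with some successor in Z. Z1 = {s0, s1, s2, s3}; fixed.
Sat(E[grant U crit]) = {s0, s1, s2, s3}
AF E[grant U crit]: least fixpoint, start Z0 = {s0, s1, s2, s3}, add states with every successor in Z. Already a fixed point.
Sat(AF E[grant U crit]) = {s0, s1, s2, s3}
s4 ∉ Sat(AF E[grant U crit]) = {s0, s1, s2, s3}, so the formula does not hold at s4.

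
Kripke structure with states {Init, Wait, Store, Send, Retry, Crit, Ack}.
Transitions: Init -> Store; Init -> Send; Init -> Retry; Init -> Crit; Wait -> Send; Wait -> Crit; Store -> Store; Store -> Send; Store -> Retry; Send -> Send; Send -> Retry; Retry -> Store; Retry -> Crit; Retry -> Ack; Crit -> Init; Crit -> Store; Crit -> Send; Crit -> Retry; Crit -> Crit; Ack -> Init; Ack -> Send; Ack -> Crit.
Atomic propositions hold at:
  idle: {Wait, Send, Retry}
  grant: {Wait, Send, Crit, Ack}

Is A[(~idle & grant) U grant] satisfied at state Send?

Yes

Sat(~idle) = {Init, Store, Crit, Ack}
Sat(~idle & grant) = {Crit, Ack}
A[(~idle & grant) U grant]: least fixpoint, start Z0 = Sat(grant) = {Wait, Send, Crit, Ack}, add states in Sat(~idle & grant) with every successor in Z. Already a fixed point.
Sat(A[(~idle & grant) U grant]) = {Wait, Send, Crit, Ack}
Send ∈ Sat(A[(~idle & grant) U grant]) = {Wait, Send, Crit, Ack}, so the formula holds at Send.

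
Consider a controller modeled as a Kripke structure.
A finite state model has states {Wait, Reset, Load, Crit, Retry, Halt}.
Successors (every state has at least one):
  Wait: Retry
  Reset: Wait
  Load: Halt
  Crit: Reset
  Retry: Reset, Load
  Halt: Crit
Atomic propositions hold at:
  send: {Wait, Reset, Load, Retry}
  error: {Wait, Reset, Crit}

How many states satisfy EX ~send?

2

Sat(~send) = {Crit, Halt}
Sat(EX ~send) = {s : some successor in {Crit, Halt}} = {Load, Halt}
|Sat(EX ~send)| = |{Load, Halt}| = 2.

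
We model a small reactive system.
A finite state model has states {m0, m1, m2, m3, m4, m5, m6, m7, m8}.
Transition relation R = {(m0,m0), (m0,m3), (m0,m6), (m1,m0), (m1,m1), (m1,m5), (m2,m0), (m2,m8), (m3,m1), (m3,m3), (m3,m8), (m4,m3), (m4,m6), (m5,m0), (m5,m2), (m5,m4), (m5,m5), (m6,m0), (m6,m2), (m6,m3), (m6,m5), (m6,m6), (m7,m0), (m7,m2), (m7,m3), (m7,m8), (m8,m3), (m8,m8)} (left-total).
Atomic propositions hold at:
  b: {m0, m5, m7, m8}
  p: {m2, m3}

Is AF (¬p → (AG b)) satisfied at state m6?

Sat(¬p) = {m0, m1, m4, m5, m6, m7, m8}
AG b: greatest fixpoint, start Z0 = {m0, m5, m7, m8}, keep only states in Sat with every successor in Z. Z1 = ∅; fixed.
Sat(AG b) = ∅
Sat(¬p → (AG b)) = {m2, m3}
AF (¬p → (AG b)): least fixpoint, start Z0 = {m2, m3}, add states with every successor in Z. Already a fixed point.
Sat(AF (¬p → (AG b))) = {m2, m3}
m6 ∉ Sat(AF (¬p → (AG b))) = {m2, m3}, so the formula does not hold at m6.

No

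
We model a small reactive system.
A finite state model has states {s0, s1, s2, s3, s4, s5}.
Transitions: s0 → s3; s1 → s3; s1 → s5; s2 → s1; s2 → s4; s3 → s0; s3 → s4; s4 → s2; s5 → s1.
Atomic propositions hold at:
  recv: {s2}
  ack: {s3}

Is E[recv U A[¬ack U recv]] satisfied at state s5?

No

Sat(¬ack) = {s0, s1, s2, s4, s5}
A[¬ack U recv]: least fixpoint, start Z0 = Sat(recv) = {s2}, add states in Sat(¬ack) with every successor in Z. Z1 = {s2, s4}; fixed.
Sat(A[¬ack U recv]) = {s2, s4}
E[recv U A[¬ack U recv]]: least fixpoint, start Z0 = Sat(A[¬ack U recv]) = {s2, s4}, add states in Sat(recv) with some successor in Z. Already a fixed point.
Sat(E[recv U A[¬ack U recv]]) = {s2, s4}
s5 ∉ Sat(E[recv U A[¬ack U recv]]) = {s2, s4}, so the formula does not hold at s5.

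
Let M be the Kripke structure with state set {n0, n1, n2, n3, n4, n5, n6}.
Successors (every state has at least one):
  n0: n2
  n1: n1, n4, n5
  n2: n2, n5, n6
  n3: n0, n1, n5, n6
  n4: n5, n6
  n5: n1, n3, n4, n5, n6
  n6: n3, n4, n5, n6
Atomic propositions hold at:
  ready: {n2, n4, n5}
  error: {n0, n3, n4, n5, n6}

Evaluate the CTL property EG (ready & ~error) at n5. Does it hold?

Sat(~error) = {n1, n2}
Sat(ready & ~error) = {n2}
EG (ready & ~error): greatest fixpoint, start Z0 = {n2}, keep only states in Sat with some successor in Z. Already a fixed point.
Sat(EG (ready & ~error)) = {n2}
n5 ∉ Sat(EG (ready & ~error)) = {n2}, so the formula does not hold at n5.

No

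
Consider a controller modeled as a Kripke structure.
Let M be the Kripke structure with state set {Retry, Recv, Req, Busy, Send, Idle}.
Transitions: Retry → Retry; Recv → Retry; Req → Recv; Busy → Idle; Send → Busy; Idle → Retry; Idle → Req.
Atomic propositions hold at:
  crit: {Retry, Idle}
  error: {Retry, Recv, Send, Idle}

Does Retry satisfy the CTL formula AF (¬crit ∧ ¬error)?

Sat(¬crit) = {Recv, Req, Busy, Send}
Sat(¬error) = {Req, Busy}
Sat(¬crit ∧ ¬error) = {Req, Busy}
AF (¬crit ∧ ¬error): least fixpoint, start Z0 = {Req, Busy}, add states with every successor in Z. Z1 = {Req, Busy, Send}; fixed.
Sat(AF (¬crit ∧ ¬error)) = {Req, Busy, Send}
Retry ∉ Sat(AF (¬crit ∧ ¬error)) = {Req, Busy, Send}, so the formula does not hold at Retry.

No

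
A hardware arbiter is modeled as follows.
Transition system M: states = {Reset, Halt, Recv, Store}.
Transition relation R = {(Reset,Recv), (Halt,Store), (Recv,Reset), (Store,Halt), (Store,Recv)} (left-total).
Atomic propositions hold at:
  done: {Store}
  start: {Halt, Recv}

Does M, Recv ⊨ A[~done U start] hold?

Sat(~done) = {Reset, Halt, Recv}
A[~done U start]: least fixpoint, start Z0 = Sat(start) = {Halt, Recv}, add states in Sat(~done) with every successor in Z. Z1 = {Reset, Halt, Recv}; fixed.
Sat(A[~done U start]) = {Reset, Halt, Recv}
Recv ∈ Sat(A[~done U start]) = {Reset, Halt, Recv}, so the formula holds at Recv.

Yes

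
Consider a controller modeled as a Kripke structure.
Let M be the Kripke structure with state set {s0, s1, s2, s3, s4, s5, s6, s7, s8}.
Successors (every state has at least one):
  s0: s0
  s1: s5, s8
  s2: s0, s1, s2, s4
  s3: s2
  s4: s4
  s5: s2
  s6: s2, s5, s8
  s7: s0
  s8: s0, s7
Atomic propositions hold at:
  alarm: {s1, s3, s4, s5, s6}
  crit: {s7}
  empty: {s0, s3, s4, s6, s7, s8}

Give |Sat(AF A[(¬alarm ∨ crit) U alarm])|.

5

Sat(¬alarm) = {s0, s2, s7, s8}
Sat(¬alarm ∨ crit) = {s0, s2, s7, s8}
A[(¬alarm ∨ crit) U alarm]: least fixpoint, start Z0 = Sat(alarm) = {s1, s3, s4, s5, s6}, add states in Sat(¬alarm ∨ crit) with every successor in Z. Already a fixed point.
Sat(A[(¬alarm ∨ crit) U alarm]) = {s1, s3, s4, s5, s6}
AF A[(¬alarm ∨ crit) U alarm]: least fixpoint, start Z0 = {s1, s3, s4, s5, s6}, add states with every successor in Z. Already a fixed point.
Sat(AF A[(¬alarm ∨ crit) U alarm]) = {s1, s3, s4, s5, s6}
|Sat(AF A[(¬alarm ∨ crit) U alarm])| = |{s1, s3, s4, s5, s6}| = 5.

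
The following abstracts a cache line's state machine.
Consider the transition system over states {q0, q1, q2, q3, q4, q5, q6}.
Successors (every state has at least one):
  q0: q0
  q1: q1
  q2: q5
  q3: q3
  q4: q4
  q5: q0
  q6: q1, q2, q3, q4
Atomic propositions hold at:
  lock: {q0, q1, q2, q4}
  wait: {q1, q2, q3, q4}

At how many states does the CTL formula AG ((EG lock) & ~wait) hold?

EG lock: greatest fixpoint, start Z0 = {q0, q1, q2, q4}, keep only states in Sat with some successor in Z. Z1 = {q0, q1, q4}; fixed.
Sat(EG lock) = {q0, q1, q4}
Sat(~wait) = {q0, q5, q6}
Sat((EG lock) & ~wait) = {q0}
AG ((EG lock) & ~wait): greatest fixpoint, start Z0 = {q0}, keep only states in Sat with every successor in Z. Already a fixed point.
Sat(AG ((EG lock) & ~wait)) = {q0}
|Sat(AG ((EG lock) & ~wait))| = |{q0}| = 1.

1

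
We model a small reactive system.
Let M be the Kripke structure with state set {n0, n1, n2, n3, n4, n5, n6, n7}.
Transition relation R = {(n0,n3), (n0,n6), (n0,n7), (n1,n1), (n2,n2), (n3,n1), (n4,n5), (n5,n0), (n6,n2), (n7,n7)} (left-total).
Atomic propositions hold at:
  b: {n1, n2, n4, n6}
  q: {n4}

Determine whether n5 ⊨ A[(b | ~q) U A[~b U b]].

Sat(~q) = {n0, n1, n2, n3, n5, n6, n7}
Sat(b | ~q) = {n0, n1, n2, n3, n4, n5, n6, n7}
Sat(~b) = {n0, n3, n5, n7}
A[~b U b]: least fixpoint, start Z0 = Sat(b) = {n1, n2, n4, n6}, add states in Sat(~b) with every successor in Z. Z1 = {n1, n2, n3, n4, n6}; fixed.
Sat(A[~b U b]) = {n1, n2, n3, n4, n6}
A[(b | ~q) U A[~b U b]]: least fixpoint, start Z0 = Sat(A[~b U b]) = {n1, n2, n3, n4, n6}, add states in Sat(b | ~q) with every successor in Z. Already a fixed point.
Sat(A[(b | ~q) U A[~b U b]]) = {n1, n2, n3, n4, n6}
n5 ∉ Sat(A[(b | ~q) U A[~b U b]]) = {n1, n2, n3, n4, n6}, so the formula does not hold at n5.

No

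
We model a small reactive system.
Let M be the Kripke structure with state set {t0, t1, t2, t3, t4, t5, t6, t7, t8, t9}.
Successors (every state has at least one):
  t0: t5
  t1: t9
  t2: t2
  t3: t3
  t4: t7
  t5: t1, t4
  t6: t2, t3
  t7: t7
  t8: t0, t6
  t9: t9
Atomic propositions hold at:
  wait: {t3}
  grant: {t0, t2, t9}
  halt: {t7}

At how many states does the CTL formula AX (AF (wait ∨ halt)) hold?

3

Sat(wait ∨ halt) = {t3, t7}
AF (wait ∨ halt): least fixpoint, start Z0 = {t3, t7}, add states with every successor in Z. Z1 = {t3, t4, t7}; fixed.
Sat(AF (wait ∨ halt)) = {t3, t4, t7}
Sat(AX (AF (wait ∨ halt))) = {s : every successor in {t3, t4, t7}} = {t3, t4, t7}
|Sat(AX (AF (wait ∨ halt)))| = |{t3, t4, t7}| = 3.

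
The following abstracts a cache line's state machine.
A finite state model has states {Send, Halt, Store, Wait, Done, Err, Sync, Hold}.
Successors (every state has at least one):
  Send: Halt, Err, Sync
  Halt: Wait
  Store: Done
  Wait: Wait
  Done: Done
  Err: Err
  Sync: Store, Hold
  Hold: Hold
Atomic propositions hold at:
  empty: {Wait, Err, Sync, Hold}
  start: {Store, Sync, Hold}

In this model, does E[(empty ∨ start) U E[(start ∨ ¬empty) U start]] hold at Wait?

Sat(empty ∨ start) = {Store, Wait, Err, Sync, Hold}
Sat(¬empty) = {Send, Halt, Store, Done}
Sat(start ∨ ¬empty) = {Send, Halt, Store, Done, Sync, Hold}
E[(start ∨ ¬empty) U start]: least fixpoint, start Z0 = Sat(start) = {Store, Sync, Hold}, add states in Sat(start ∨ ¬empty) with some successor in Z. Z1 = {Send, Store, Sync, Hold}; fixed.
Sat(E[(start ∨ ¬empty) U start]) = {Send, Store, Sync, Hold}
E[(empty ∨ start) U E[(start ∨ ¬empty) U start]]: least fixpoint, start Z0 = Sat(E[(start ∨ ¬empty) U start]) = {Send, Store, Sync, Hold}, add states in Sat(empty ∨ start) with some successor in Z. Already a fixed point.
Sat(E[(empty ∨ start) U E[(start ∨ ¬empty) U start]]) = {Send, Store, Sync, Hold}
Wait ∉ Sat(E[(empty ∨ start) U E[(start ∨ ¬empty) U start]]) = {Send, Store, Sync, Hold}, so the formula does not hold at Wait.

No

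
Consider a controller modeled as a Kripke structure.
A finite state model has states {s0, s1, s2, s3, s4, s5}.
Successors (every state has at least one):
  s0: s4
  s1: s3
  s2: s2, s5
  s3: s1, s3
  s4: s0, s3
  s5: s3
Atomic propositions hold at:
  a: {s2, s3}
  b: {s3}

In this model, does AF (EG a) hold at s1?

Yes

EG a: greatest fixpoint, start Z0 = {s2, s3}, keep only states in Sat with some successor in Z. Already a fixed point.
Sat(EG a) = {s2, s3}
AF (EG a): least fixpoint, start Z0 = {s2, s3}, add states with every successor in Z. Z1 = {s1, s2, s3, s5}; fixed.
Sat(AF (EG a)) = {s1, s2, s3, s5}
s1 ∈ Sat(AF (EG a)) = {s1, s2, s3, s5}, so the formula holds at s1.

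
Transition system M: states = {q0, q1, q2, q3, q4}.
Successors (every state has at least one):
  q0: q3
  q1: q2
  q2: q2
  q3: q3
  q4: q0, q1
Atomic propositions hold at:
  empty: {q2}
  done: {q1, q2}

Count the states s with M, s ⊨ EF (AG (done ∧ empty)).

Sat(done ∧ empty) = {q2}
AG (done ∧ empty): greatest fixpoint, start Z0 = {q2}, keep only states in Sat with every successor in Z. Already a fixed point.
Sat(AG (done ∧ empty)) = {q2}
EF (AG (done ∧ empty)): least fixpoint, start Z0 = {q2}, add states with some successor in Z. Z1 = {q1, q2}; Z2 = {q1, q2, q4}; fixed.
Sat(EF (AG (done ∧ empty))) = {q1, q2, q4}
|Sat(EF (AG (done ∧ empty)))| = |{q1, q2, q4}| = 3.

3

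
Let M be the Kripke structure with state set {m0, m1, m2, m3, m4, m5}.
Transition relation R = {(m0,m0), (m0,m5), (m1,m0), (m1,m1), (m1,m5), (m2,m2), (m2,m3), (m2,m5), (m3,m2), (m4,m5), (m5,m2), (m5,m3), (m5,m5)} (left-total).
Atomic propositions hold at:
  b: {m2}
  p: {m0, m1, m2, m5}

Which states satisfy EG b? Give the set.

{m2}

EG b: greatest fixpoint, start Z0 = {m2}, keep only states in Sat with some successor in Z. Already a fixed point.
Sat(EG b) = {m2}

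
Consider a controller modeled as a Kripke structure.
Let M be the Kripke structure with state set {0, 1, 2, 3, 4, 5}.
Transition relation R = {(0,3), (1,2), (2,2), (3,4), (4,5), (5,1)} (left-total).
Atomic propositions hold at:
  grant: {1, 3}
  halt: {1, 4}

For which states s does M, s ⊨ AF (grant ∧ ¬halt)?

{0, 3}

Sat(¬halt) = {0, 2, 3, 5}
Sat(grant ∧ ¬halt) = {3}
AF (grant ∧ ¬halt): least fixpoint, start Z0 = {3}, add states with every successor in Z. Z1 = {0, 3}; fixed.
Sat(AF (grant ∧ ¬halt)) = {0, 3}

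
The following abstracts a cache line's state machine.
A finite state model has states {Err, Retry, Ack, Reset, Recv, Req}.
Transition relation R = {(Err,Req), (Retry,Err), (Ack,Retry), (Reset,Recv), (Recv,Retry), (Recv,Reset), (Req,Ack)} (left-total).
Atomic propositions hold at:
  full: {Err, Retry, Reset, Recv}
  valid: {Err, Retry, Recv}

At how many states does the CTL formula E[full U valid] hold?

4

E[full U valid]: least fixpoint, start Z0 = Sat(valid) = {Err, Retry, Recv}, add states in Sat(full) with some successor in Z. Z1 = {Err, Retry, Reset, Recv}; fixed.
Sat(E[full U valid]) = {Err, Retry, Reset, Recv}
|Sat(E[full U valid])| = |{Err, Retry, Reset, Recv}| = 4.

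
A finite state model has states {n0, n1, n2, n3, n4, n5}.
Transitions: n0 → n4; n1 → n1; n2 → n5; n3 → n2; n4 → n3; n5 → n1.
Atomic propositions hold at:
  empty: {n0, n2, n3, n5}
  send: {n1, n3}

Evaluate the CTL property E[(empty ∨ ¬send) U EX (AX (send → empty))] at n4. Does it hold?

Yes

Sat(¬send) = {n0, n2, n4, n5}
Sat(empty ∨ ¬send) = {n0, n2, n3, n4, n5}
Sat(send → empty) = {n0, n2, n3, n4, n5}
Sat(AX (send → empty)) = {s : every successor in {n0, n2, n3, n4, n5}} = {n0, n2, n3, n4}
Sat(EX (AX (send → empty))) = {s : some successor in {n0, n2, n3, n4}} = {n0, n3, n4}
E[(empty ∨ ¬send) U EX (AX (send → empty))]: least fixpoint, start Z0 = Sat(EX (AX (send → empty))) = {n0, n3, n4}, add states in Sat(empty ∨ ¬send) with some successor in Z. Already a fixed point.
Sat(E[(empty ∨ ¬send) U EX (AX (send → empty))]) = {n0, n3, n4}
n4 ∈ Sat(E[(empty ∨ ¬send) U EX (AX (send → empty))]) = {n0, n3, n4}, so the formula holds at n4.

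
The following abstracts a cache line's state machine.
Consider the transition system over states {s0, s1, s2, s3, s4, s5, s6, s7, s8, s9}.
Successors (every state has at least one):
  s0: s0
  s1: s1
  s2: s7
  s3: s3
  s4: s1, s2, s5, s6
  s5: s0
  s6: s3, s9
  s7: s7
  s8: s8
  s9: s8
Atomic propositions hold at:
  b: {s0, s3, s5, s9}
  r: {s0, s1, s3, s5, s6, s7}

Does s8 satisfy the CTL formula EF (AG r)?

No

AG r: greatest fixpoint, start Z0 = {s0, s1, s3, s5, s6, s7}, keep only states in Sat with every successor in Z. Z1 = {s0, s1, s3, s5, s7}; fixed.
Sat(AG r) = {s0, s1, s3, s5, s7}
EF (AG r): least fixpoint, start Z0 = {s0, s1, s3, s5, s7}, add states with some successor in Z. Z1 = {s0, s1, s2, s3, s4, s5, s6, s7}; fixed.
Sat(EF (AG r)) = {s0, s1, s2, s3, s4, s5, s6, s7}
s8 ∉ Sat(EF (AG r)) = {s0, s1, s2, s3, s4, s5, s6, s7}, so the formula does not hold at s8.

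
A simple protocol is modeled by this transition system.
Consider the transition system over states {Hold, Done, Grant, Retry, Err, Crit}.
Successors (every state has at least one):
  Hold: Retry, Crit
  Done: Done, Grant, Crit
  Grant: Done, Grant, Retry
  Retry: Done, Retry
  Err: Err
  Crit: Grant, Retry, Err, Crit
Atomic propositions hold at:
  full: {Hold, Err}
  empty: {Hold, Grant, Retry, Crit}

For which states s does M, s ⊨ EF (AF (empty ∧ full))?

Sat(empty ∧ full) = {Hold}
AF (empty ∧ full): least fixpoint, start Z0 = {Hold}, add states with every successor in Z. Already a fixed point.
Sat(AF (empty ∧ full)) = {Hold}
EF (AF (empty ∧ full)): least fixpoint, start Z0 = {Hold}, add states with some successor in Z. Already a fixed point.
Sat(EF (AF (empty ∧ full))) = {Hold}

{Hold}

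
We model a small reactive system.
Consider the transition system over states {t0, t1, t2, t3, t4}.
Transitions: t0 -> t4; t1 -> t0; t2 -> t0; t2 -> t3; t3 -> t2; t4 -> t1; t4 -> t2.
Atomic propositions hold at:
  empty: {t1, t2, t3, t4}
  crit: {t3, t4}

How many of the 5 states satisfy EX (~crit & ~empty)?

Sat(~crit) = {t0, t1, t2}
Sat(~empty) = {t0}
Sat(~crit & ~empty) = {t0}
Sat(EX (~crit & ~empty)) = {s : some successor in {t0}} = {t1, t2}
|Sat(EX (~crit & ~empty))| = |{t1, t2}| = 2.

2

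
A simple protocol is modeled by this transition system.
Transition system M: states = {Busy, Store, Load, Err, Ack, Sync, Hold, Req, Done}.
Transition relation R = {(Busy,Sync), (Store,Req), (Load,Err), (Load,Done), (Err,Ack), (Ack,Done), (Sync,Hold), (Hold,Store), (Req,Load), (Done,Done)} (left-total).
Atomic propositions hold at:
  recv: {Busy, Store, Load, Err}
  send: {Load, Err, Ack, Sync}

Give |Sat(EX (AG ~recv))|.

4

Sat(~recv) = {Ack, Sync, Hold, Req, Done}
AG ~recv: greatest fixpoint, start Z0 = {Ack, Sync, Hold, Req, Done}, keep only states in Sat with every successor in Z. Z1 = {Ack, Sync, Done}; Z2 = {Ack, Done}; fixed.
Sat(AG ~recv) = {Ack, Done}
Sat(EX (AG ~recv)) = {s : some successor in {Ack, Done}} = {Load, Err, Ack, Done}
|Sat(EX (AG ~recv))| = |{Load, Err, Ack, Done}| = 4.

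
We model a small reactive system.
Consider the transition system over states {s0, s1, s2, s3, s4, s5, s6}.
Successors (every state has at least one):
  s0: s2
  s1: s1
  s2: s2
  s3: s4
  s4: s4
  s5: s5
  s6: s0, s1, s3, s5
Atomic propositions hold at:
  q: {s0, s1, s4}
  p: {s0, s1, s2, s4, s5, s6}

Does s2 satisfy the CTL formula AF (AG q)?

No

AG q: greatest fixpoint, start Z0 = {s0, s1, s4}, keep only states in Sat with every successor in Z. Z1 = {s1, s4}; fixed.
Sat(AG q) = {s1, s4}
AF (AG q): least fixpoint, start Z0 = {s1, s4}, add states with every successor in Z. Z1 = {s1, s3, s4}; fixed.
Sat(AF (AG q)) = {s1, s3, s4}
s2 ∉ Sat(AF (AG q)) = {s1, s3, s4}, so the formula does not hold at s2.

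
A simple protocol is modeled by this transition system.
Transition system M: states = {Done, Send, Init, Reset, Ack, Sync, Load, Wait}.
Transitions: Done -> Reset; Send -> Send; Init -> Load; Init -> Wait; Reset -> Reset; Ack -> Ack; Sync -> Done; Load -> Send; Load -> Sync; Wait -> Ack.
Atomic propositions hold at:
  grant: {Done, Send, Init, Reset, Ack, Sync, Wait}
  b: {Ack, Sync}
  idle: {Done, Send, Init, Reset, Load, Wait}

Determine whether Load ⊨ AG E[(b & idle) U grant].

Sat(b & idle) = ∅
E[(b & idle) U grant]: least fixpoint, start Z0 = Sat(grant) = {Done, Send, Init, Reset, Ack, Sync, Wait}, add states in Sat(b & idle) with some successor in Z. Already a fixed point.
Sat(E[(b & idle) U grant]) = {Done, Send, Init, Reset, Ack, Sync, Wait}
AG E[(b & idle) U grant]: greatest fixpoint, start Z0 = {Done, Send, Init, Reset, Ack, Sync, Wait}, keep only states in Sat with every successor in Z. Z1 = {Done, Send, Reset, Ack, Sync, Wait}; fixed.
Sat(AG E[(b & idle) U grant]) = {Done, Send, Reset, Ack, Sync, Wait}
Load ∉ Sat(AG E[(b & idle) U grant]) = {Done, Send, Reset, Ack, Sync, Wait}, so the formula does not hold at Load.

No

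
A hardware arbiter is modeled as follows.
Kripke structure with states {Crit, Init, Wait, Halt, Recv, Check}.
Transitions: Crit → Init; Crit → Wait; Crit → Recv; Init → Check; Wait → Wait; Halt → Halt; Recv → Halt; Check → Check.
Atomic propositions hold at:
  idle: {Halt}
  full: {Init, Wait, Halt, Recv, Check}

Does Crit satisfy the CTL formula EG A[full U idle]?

No

A[full U idle]: least fixpoint, start Z0 = Sat(idle) = {Halt}, add states in Sat(full) with every successor in Z. Z1 = {Halt, Recv}; fixed.
Sat(A[full U idle]) = {Halt, Recv}
EG A[full U idle]: greatest fixpoint, start Z0 = {Halt, Recv}, keep only states in Sat with some successor in Z. Already a fixed point.
Sat(EG A[full U idle]) = {Halt, Recv}
Crit ∉ Sat(EG A[full U idle]) = {Halt, Recv}, so the formula does not hold at Crit.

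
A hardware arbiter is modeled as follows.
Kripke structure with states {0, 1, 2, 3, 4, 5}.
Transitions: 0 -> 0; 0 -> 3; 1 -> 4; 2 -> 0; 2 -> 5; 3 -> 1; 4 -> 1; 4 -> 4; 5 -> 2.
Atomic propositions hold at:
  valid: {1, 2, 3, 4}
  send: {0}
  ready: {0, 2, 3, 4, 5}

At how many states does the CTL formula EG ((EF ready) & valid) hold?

EF ready: least fixpoint, start Z0 = {0, 2, 3, 4, 5}, add states with some successor in Z. Z1 = {0, 1, 2, 3, 4, 5}; fixed.
Sat(EF ready) = {0, 1, 2, 3, 4, 5}
Sat((EF ready) & valid) = {1, 2, 3, 4}
EG ((EF ready) & valid): greatest fixpoint, start Z0 = {1, 2, 3, 4}, keep only states in Sat with some successor in Z. Z1 = {1, 3, 4}; fixed.
Sat(EG ((EF ready) & valid)) = {1, 3, 4}
|Sat(EG ((EF ready) & valid))| = |{1, 3, 4}| = 3.

3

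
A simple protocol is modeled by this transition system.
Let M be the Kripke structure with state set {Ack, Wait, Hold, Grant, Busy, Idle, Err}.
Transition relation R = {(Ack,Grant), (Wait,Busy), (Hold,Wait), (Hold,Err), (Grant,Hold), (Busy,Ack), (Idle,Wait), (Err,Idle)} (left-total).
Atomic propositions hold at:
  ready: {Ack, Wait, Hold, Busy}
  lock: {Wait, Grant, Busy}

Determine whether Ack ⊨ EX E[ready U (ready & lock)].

Sat(ready & lock) = {Wait, Busy}
E[ready U (ready & lock)]: least fixpoint, start Z0 = Sat((ready & lock)) = {Wait, Busy}, add states in Sat(ready) with some successor in Z. Z1 = {Wait, Hold, Busy}; fixed.
Sat(E[ready U (ready & lock)]) = {Wait, Hold, Busy}
Sat(EX E[ready U (ready & lock)]) = {s : some successor in {Wait, Hold, Busy}} = {Wait, Hold, Grant, Idle}
Ack ∉ Sat(EX E[ready U (ready & lock)]) = {Wait, Hold, Grant, Idle}, so the formula does not hold at Ack.

No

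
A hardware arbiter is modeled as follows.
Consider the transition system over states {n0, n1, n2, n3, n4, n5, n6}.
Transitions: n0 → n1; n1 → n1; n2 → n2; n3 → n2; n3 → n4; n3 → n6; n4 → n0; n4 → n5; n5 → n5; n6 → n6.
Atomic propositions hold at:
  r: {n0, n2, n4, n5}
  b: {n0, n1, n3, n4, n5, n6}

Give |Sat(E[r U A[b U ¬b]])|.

1

Sat(¬b) = {n2}
A[b U ¬b]: least fixpoint, start Z0 = Sat(¬b) = {n2}, add states in Sat(b) with every successor in Z. Already a fixed point.
Sat(A[b U ¬b]) = {n2}
E[r U A[b U ¬b]]: least fixpoint, start Z0 = Sat(A[b U ¬b]) = {n2}, add states in Sat(r) with some successor in Z. Already a fixed point.
Sat(E[r U A[b U ¬b]]) = {n2}
|Sat(E[r U A[b U ¬b]])| = |{n2}| = 1.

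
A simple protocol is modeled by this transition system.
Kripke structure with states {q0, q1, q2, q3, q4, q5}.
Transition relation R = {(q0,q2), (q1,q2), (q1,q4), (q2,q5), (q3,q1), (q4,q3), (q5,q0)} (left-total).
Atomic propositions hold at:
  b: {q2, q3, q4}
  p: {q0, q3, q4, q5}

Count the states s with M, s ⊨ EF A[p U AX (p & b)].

Sat(p & b) = {q3, q4}
Sat(AX (p & b)) = {s : every successor in {q3, q4}} = {q4}
A[p U AX (p & b)]: least fixpoint, start Z0 = Sat(AX (p & b)) = {q4}, add states in Sat(p) with every successor in Z. Already a fixed point.
Sat(A[p U AX (p & b)]) = {q4}
EF A[p U AX (p & b)]: least fixpoint, start Z0 = {q4}, add states with some successor in Z. Z1 = {q1, q4}; Z2 = {q1, q3, q4}; fixed.
Sat(EF A[p U AX (p & b)]) = {q1, q3, q4}
|Sat(EF A[p U AX (p & b)])| = |{q1, q3, q4}| = 3.

3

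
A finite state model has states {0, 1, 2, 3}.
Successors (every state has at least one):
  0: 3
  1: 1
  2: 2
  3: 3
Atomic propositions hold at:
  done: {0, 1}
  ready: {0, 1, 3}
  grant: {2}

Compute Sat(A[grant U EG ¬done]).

Sat(¬done) = {2, 3}
EG ¬done: greatest fixpoint, start Z0 = {2, 3}, keep only states in Sat with some successor in Z. Already a fixed point.
Sat(EG ¬done) = {2, 3}
A[grant U EG ¬done]: least fixpoint, start Z0 = Sat(EG ¬done) = {2, 3}, add states in Sat(grant) with every successor in Z. Already a fixed point.
Sat(A[grant U EG ¬done]) = {2, 3}

{2, 3}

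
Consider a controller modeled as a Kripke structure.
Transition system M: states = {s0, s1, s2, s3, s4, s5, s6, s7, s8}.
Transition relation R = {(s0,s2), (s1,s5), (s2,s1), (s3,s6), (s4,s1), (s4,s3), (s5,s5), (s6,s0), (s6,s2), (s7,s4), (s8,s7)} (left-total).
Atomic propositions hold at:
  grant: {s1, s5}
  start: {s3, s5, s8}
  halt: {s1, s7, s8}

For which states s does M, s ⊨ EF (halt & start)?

Sat(halt & start) = {s8}
EF (halt & start): least fixpoint, start Z0 = {s8}, add states with some successor in Z. Already a fixed point.
Sat(EF (halt & start)) = {s8}

{s8}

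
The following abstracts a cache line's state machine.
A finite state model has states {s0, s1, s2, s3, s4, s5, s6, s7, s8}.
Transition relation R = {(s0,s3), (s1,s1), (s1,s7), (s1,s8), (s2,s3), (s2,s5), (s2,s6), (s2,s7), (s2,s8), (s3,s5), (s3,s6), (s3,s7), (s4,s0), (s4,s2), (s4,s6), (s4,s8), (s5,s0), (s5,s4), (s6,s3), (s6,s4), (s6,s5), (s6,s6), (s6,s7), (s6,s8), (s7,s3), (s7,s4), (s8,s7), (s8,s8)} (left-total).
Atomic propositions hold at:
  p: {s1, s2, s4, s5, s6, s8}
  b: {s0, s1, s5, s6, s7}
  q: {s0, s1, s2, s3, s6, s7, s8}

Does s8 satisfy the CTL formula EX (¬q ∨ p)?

Sat(¬q) = {s4, s5}
Sat(¬q ∨ p) = {s1, s2, s4, s5, s6, s8}
Sat(EX (¬q ∨ p)) = {s : some successor in {s1, s2, s4, s5, s6, s8}} = {s1, s2, s3, s4, s5, s6, s7, s8}
s8 ∈ Sat(EX (¬q ∨ p)) = {s1, s2, s3, s4, s5, s6, s7, s8}, so the formula holds at s8.

Yes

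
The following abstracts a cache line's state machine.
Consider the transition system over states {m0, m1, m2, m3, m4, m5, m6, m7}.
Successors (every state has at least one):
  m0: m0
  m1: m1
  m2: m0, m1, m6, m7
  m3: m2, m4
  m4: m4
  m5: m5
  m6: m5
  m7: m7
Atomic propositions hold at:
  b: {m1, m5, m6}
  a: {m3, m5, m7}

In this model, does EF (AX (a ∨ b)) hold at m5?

Sat(a ∨ b) = {m1, m3, m5, m6, m7}
Sat(AX (a ∨ b)) = {s : every successor in {m1, m3, m5, m6, m7}} = {m1, m5, m6, m7}
EF (AX (a ∨ b)): least fixpoint, start Z0 = {m1, m5, m6, m7}, add states with some successor in Z. Z1 = {m1, m2, m5, m6, m7}; Z2 = {m1, m2, m3, m5, m6, m7}; fixed.
Sat(EF (AX (a ∨ b))) = {m1, m2, m3, m5, m6, m7}
m5 ∈ Sat(EF (AX (a ∨ b))) = {m1, m2, m3, m5, m6, m7}, so the formula holds at m5.

Yes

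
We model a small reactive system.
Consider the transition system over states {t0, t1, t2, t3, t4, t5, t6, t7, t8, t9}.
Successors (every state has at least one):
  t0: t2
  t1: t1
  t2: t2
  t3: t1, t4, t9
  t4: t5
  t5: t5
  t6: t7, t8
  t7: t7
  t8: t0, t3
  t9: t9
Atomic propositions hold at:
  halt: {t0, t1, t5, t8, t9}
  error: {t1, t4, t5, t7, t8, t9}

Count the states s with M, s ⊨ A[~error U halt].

Sat(~error) = {t0, t2, t3, t6}
A[~error U halt]: least fixpoint, start Z0 = Sat(halt) = {t0, t1, t5, t8, t9}, add states in Sat(~error) with every successor in Z. Already a fixed point.
Sat(A[~error U halt]) = {t0, t1, t5, t8, t9}
|Sat(A[~error U halt])| = |{t0, t1, t5, t8, t9}| = 5.

5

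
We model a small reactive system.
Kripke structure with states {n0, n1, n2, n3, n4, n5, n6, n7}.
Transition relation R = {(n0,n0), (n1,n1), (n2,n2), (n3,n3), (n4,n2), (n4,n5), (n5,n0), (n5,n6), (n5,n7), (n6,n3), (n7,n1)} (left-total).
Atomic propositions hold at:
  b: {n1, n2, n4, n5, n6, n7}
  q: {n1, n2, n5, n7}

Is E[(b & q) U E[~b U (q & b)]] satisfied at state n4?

Sat(b & q) = {n1, n2, n5, n7}
Sat(~b) = {n0, n3}
Sat(q & b) = {n1, n2, n5, n7}
E[~b U (q & b)]: least fixpoint, start Z0 = Sat((q & b)) = {n1, n2, n5, n7}, add states in Sat(~b) with some successor in Z. Already a fixed point.
Sat(E[~b U (q & b)]) = {n1, n2, n5, n7}
E[(b & q) U E[~b U (q & b)]]: least fixpoint, start Z0 = Sat(E[~b U (q & b)]) = {n1, n2, n5, n7}, add states in Sat(b & q) with some successor in Z. Already a fixed point.
Sat(E[(b & q) U E[~b U (q & b)]]) = {n1, n2, n5, n7}
n4 ∉ Sat(E[(b & q) U E[~b U (q & b)]]) = {n1, n2, n5, n7}, so the formula does not hold at n4.

No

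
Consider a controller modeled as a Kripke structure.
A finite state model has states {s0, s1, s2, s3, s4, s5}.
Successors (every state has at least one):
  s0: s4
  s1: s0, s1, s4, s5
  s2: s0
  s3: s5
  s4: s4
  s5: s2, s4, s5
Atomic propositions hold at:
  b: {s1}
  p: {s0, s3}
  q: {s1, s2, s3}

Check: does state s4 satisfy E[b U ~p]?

Sat(~p) = {s1, s2, s4, s5}
E[b U ~p]: least fixpoint, start Z0 = Sat(~p) = {s1, s2, s4, s5}, add states in Sat(b) with some successor in Z. Already a fixed point.
Sat(E[b U ~p]) = {s1, s2, s4, s5}
s4 ∈ Sat(E[b U ~p]) = {s1, s2, s4, s5}, so the formula holds at s4.

Yes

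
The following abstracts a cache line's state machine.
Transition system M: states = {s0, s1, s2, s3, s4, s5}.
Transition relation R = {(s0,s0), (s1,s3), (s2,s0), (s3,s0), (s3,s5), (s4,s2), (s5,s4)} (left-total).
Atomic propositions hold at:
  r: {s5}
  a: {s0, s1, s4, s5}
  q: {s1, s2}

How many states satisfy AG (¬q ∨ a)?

Sat(¬q) = {s0, s3, s4, s5}
Sat(¬q ∨ a) = {s0, s1, s3, s4, s5}
AG (¬q ∨ a): greatest fixpoint, start Z0 = {s0, s1, s3, s4, s5}, keep only states in Sat with every successor in Z. Z1 = {s0, s1, s3, s5}; Z2 = {s0, s1, s3}; Z3 = {s0, s1}; Z4 = {s0}; fixed.
Sat(AG (¬q ∨ a)) = {s0}
|Sat(AG (¬q ∨ a))| = |{s0}| = 1.

1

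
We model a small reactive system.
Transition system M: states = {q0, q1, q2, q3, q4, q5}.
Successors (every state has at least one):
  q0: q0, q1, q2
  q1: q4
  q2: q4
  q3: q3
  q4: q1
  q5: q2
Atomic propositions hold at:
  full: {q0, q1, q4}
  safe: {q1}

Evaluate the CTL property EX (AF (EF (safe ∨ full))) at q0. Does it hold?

Yes

Sat(safe ∨ full) = {q0, q1, q4}
EF (safe ∨ full): least fixpoint, start Z0 = {q0, q1, q4}, add states with some successor in Z. Z1 = {q0, q1, q2, q4}; Z2 = {q0, q1, q2, q4, q5}; fixed.
Sat(EF (safe ∨ full)) = {q0, q1, q2, q4, q5}
AF (EF (safe ∨ full)): least fixpoint, start Z0 = {q0, q1, q2, q4, q5}, add states with every successor in Z. Already a fixed point.
Sat(AF (EF (safe ∨ full))) = {q0, q1, q2, q4, q5}
Sat(EX (AF (EF (safe ∨ full)))) = {s : some successor in {q0, q1, q2, q4, q5}} = {q0, q1, q2, q4, q5}
q0 ∈ Sat(EX (AF (EF (safe ∨ full)))) = {q0, q1, q2, q4, q5}, so the formula holds at q0.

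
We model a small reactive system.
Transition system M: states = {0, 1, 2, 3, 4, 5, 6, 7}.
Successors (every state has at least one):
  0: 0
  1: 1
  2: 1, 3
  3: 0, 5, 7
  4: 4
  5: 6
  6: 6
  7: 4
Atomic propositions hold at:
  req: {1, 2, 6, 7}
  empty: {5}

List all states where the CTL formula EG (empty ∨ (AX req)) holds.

{1, 5, 6}

Sat(AX req) = {s : every successor in {1, 2, 6, 7}} = {1, 5, 6}
Sat(empty ∨ (AX req)) = {1, 5, 6}
EG (empty ∨ (AX req)): greatest fixpoint, start Z0 = {1, 5, 6}, keep only states in Sat with some successor in Z. Already a fixed point.
Sat(EG (empty ∨ (AX req))) = {1, 5, 6}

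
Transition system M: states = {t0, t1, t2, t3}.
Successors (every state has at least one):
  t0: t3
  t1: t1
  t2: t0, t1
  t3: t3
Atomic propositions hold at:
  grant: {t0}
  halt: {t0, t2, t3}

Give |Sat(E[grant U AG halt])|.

2

AG halt: greatest fixpoint, start Z0 = {t0, t2, t3}, keep only states in Sat with every successor in Z. Z1 = {t0, t3}; fixed.
Sat(AG halt) = {t0, t3}
E[grant U AG halt]: least fixpoint, start Z0 = Sat(AG halt) = {t0, t3}, add states in Sat(grant) with some successor in Z. Already a fixed point.
Sat(E[grant U AG halt]) = {t0, t3}
|Sat(E[grant U AG halt])| = |{t0, t3}| = 2.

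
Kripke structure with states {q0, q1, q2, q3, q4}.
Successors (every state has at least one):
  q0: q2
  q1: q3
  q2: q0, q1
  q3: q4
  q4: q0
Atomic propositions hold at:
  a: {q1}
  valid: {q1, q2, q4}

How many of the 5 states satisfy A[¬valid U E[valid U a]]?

Sat(¬valid) = {q0, q3}
E[valid U a]: least fixpoint, start Z0 = Sat(a) = {q1}, add states in Sat(valid) with some successor in Z. Z1 = {q1, q2}; fixed.
Sat(E[valid U a]) = {q1, q2}
A[¬valid U E[valid U a]]: least fixpoint, start Z0 = Sat(E[valid U a]) = {q1, q2}, add states in Sat(¬valid) with every successor in Z. Z1 = {q0, q1, q2}; fixed.
Sat(A[¬valid U E[valid U a]]) = {q0, q1, q2}
|Sat(A[¬valid U E[valid U a]])| = |{q0, q1, q2}| = 3.

3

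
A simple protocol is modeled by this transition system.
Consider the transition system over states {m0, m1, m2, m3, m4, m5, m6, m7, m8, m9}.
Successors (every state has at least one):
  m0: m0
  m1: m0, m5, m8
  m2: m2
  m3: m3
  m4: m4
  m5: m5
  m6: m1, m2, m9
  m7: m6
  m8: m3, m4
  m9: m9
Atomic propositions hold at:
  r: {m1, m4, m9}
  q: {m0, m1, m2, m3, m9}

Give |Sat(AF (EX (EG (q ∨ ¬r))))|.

9

Sat(¬r) = {m0, m2, m3, m5, m6, m7, m8}
Sat(q ∨ ¬r) = {m0, m1, m2, m3, m5, m6, m7, m8, m9}
EG (q ∨ ¬r): greatest fixpoint, start Z0 = {m0, m1, m2, m3, m5, m6, m7, m8, m9}, keep only states in Sat with some successor in Z. Already a fixed point.
Sat(EG (q ∨ ¬r)) = {m0, m1, m2, m3, m5, m6, m7, m8, m9}
Sat(EX (EG (q ∨ ¬r))) = {s : some successor in {m0, m1, m2, m3, m5, m6, m7, m8, m9}} = {m0, m1, m2, m3, m5, m6, m7, m8, m9}
AF (EX (EG (q ∨ ¬r))): least fixpoint, start Z0 = {m0, m1, m2, m3, m5, m6, m7, m8, m9}, add states with every successor in Z. Already a fixed point.
Sat(AF (EX (EG (q ∨ ¬r)))) = {m0, m1, m2, m3, m5, m6, m7, m8, m9}
|Sat(AF (EX (EG (q ∨ ¬r))))| = |{m0, m1, m2, m3, m5, m6, m7, m8, m9}| = 9.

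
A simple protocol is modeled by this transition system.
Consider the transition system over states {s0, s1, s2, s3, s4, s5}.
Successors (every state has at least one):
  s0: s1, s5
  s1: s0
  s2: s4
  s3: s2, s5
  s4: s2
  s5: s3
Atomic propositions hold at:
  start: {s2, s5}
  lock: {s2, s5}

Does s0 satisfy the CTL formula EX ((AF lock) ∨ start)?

AF lock: least fixpoint, start Z0 = {s2, s5}, add states with every successor in Z. Z1 = {s2, s3, s4, s5}; fixed.
Sat(AF lock) = {s2, s3, s4, s5}
Sat((AF lock) ∨ start) = {s2, s3, s4, s5}
Sat(EX ((AF lock) ∨ start)) = {s : some successor in {s2, s3, s4, s5}} = {s0, s2, s3, s4, s5}
s0 ∈ Sat(EX ((AF lock) ∨ start)) = {s0, s2, s3, s4, s5}, so the formula holds at s0.

Yes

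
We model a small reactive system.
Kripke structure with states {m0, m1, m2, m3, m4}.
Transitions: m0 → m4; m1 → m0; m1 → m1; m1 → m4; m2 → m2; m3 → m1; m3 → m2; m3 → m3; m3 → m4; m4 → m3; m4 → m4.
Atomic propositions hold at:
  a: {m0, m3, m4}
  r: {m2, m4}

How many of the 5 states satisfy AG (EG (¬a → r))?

1

Sat(¬a) = {m1, m2}
Sat(¬a → r) = {m0, m2, m3, m4}
EG (¬a → r): greatest fixpoint, start Z0 = {m0, m2, m3, m4}, keep only states in Sat with some successor in Z. Already a fixed point.
Sat(EG (¬a → r)) = {m0, m2, m3, m4}
AG (EG (¬a → r)): greatest fixpoint, start Z0 = {m0, m2, m3, m4}, keep only states in Sat with every successor in Z. Z1 = {m0, m2, m4}; Z2 = {m0, m2}; Z3 = {m2}; fixed.
Sat(AG (EG (¬a → r))) = {m2}
|Sat(AG (EG (¬a → r)))| = |{m2}| = 1.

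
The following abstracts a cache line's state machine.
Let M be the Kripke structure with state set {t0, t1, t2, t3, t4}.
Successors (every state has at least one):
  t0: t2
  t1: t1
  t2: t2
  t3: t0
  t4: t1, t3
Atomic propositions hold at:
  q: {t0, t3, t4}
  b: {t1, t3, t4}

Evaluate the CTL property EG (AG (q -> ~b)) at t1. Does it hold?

Yes

Sat(~b) = {t0, t2}
Sat(q -> ~b) = {t0, t1, t2}
AG (q -> ~b): greatest fixpoint, start Z0 = {t0, t1, t2}, keep only states in Sat with every successor in Z. Already a fixed point.
Sat(AG (q -> ~b)) = {t0, t1, t2}
EG (AG (q -> ~b)): greatest fixpoint, start Z0 = {t0, t1, t2}, keep only states in Sat with some successor in Z. Already a fixed point.
Sat(EG (AG (q -> ~b))) = {t0, t1, t2}
t1 ∈ Sat(EG (AG (q -> ~b))) = {t0, t1, t2}, so the formula holds at t1.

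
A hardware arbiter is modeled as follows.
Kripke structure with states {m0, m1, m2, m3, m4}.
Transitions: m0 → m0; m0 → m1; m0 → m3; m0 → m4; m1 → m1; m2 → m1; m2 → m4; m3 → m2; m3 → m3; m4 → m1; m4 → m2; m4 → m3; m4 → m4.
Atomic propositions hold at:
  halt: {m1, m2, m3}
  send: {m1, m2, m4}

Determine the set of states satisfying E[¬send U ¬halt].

{m0, m4}

Sat(¬send) = {m0, m3}
Sat(¬halt) = {m0, m4}
E[¬send U ¬halt]: least fixpoint, start Z0 = Sat(¬halt) = {m0, m4}, add states in Sat(¬send) with some successor in Z. Already a fixed point.
Sat(E[¬send U ¬halt]) = {m0, m4}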